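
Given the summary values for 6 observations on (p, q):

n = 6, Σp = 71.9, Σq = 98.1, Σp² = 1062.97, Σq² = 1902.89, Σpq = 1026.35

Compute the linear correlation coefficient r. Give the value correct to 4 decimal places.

-0.6082

r = (nΣpq − ΣpΣq) / √[(nΣp² − (Σp)²)(nΣq² − (Σq)²)]
Numerator: 6×1026.35 − 71.9×98.1 = -895.29
Denominator: √[(6377.82 − 5169.61)(11417.34 − 9623.61)] = √[1208.21 × 1793.73] = 1472.1422
r = -895.29 / 1472.1422 ≈ -0.6082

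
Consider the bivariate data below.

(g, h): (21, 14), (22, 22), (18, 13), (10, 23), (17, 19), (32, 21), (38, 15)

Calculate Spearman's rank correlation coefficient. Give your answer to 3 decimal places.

-0.179

Rank g: 4, 5, 3, 1, 2, 6, 7
Rank h: 2, 6, 1, 7, 4, 5, 3
d = rank(g) − rank(h): 2, -1, 2, -6, -2, 1, 4; Σd² = 66
ρ = 1 − 6Σd² / [n(n²−1)] = 1 − 6×66 / (7×48) = 1 − 396/336 ≈ -0.179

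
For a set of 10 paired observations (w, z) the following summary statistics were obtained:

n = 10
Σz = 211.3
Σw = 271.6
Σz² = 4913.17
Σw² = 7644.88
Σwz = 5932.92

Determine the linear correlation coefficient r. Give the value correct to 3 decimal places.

r = (nΣwz − ΣwΣz) / √[(nΣw² − (Σw)²)(nΣz² − (Σz)²)]
Numerator: 10×5932.92 − 271.6×211.3 = 1940.12
Denominator: √[(76448.8 − 73766.56)(49131.7 − 44647.69)] = √[2682.24 × 4484.01] = 3468.0241
r = 1940.12 / 3468.0241 ≈ 0.559

0.559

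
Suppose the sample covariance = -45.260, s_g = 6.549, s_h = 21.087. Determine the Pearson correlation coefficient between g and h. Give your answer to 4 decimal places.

r = Cov(g,h) / (s_g · s_h) = -45.260 / (6.549 × 21.087)
  = -45.260 / 138.0988 ≈ -0.3277

-0.3277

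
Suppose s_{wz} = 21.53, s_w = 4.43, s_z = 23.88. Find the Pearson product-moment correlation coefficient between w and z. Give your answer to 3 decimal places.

r = Cov(w,z) / (s_w · s_z) = 21.53 / (4.43 × 23.88)
  = 21.53 / 105.7884 ≈ 0.204

0.204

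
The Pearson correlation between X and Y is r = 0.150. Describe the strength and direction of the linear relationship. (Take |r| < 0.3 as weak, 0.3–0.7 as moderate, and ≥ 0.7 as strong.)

weak positive

r = 0.150 > 0 so the relationship is positive.
|r| = 0.150, which falls in the weak range.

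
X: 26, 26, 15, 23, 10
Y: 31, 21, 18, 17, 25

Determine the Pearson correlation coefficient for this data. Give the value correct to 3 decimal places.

n = 5, ΣX = 100, ΣY = 112, ΣX² = 2206, ΣY² = 2640, ΣXY = 2263
nΣXY − ΣXΣY = 11315 − 11200 = 115
nΣX² − (ΣX)² = 11030 − 10000 = 1030; nΣY² − (ΣY)² = 13200 − 12544 = 656
r = 115 / √(1030 × 656) = 115 / 821.9976 ≈ 0.140

0.140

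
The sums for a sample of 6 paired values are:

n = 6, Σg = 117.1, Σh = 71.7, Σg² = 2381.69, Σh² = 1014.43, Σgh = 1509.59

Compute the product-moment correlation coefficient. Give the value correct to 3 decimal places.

r = (nΣgh − ΣgΣh) / √[(nΣg² − (Σg)²)(nΣh² − (Σh)²)]
Numerator: 6×1509.59 − 117.1×71.7 = 661.47
Denominator: √[(14290.14 − 13712.41)(6086.58 − 5140.89)] = √[577.73 × 945.69] = 739.1573
r = 661.47 / 739.1573 ≈ 0.895

0.895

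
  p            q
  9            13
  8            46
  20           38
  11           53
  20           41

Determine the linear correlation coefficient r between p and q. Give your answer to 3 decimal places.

n = 5, Σp = 68, Σq = 191, Σp² = 1066, Σq² = 8219, Σpq = 2648
nΣpq − ΣpΣq = 13240 − 12988 = 252
nΣp² − (Σp)² = 5330 − 4624 = 706; nΣq² − (Σq)² = 41095 − 36481 = 4614
r = 252 / √(706 × 4614) = 252 / 1804.8501 ≈ 0.140

0.140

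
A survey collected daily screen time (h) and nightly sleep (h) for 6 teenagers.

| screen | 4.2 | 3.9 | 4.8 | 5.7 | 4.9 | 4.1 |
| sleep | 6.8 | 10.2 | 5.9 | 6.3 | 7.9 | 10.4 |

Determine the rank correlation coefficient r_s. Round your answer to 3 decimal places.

Rank screen: 3, 1, 4, 6, 5, 2
Rank sleep: 3, 5, 1, 2, 4, 6
d = rank(screen) − rank(sleep): 0, -4, 3, 4, 1, -4; Σd² = 58
ρ = 1 − 6Σd² / [n(n²−1)] = 1 − 6×58 / (6×35) = 1 − 348/210 ≈ -0.657

-0.657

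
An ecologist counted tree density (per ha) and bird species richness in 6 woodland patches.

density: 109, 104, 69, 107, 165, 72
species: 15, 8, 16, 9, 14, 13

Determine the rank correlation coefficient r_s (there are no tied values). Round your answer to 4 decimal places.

-0.0857

Rank density: 5, 3, 1, 4, 6, 2
Rank species: 5, 1, 6, 2, 4, 3
d = rank(density) − rank(species): 0, 2, -5, 2, 2, -1; Σd² = 38
ρ = 1 − 6Σd² / [n(n²−1)] = 1 − 6×38 / (6×35) = 1 − 228/210 ≈ -0.0857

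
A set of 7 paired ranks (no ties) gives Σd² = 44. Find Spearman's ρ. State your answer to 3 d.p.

ρ = 1 − 6Σd² / [n(n²−1)] = 1 − 6×44 / (7×48)
  = 1 − 264/336 = 1 − 0.7857 ≈ 0.214

0.214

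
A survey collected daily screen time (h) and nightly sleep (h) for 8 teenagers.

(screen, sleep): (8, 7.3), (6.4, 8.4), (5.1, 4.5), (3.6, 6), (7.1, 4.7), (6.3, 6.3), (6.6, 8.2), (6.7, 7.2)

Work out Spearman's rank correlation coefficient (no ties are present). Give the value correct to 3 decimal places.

Rank screen: 8, 4, 2, 1, 7, 3, 5, 6
Rank sleep: 6, 8, 1, 3, 2, 4, 7, 5
d = rank(screen) − rank(sleep): 2, -4, 1, -2, 5, -1, -2, 1; Σd² = 56
ρ = 1 − 6Σd² / [n(n²−1)] = 1 − 6×56 / (8×63) = 1 − 336/504 ≈ 0.333

0.333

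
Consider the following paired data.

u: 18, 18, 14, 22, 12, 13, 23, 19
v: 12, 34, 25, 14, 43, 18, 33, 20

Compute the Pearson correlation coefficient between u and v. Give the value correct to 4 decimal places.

-0.2660

n = 8, Σu = 139, Σv = 199, Σu² = 2531, Σv² = 5783, Σuv = 3375
nΣuv − ΣuΣv = 27000 − 27661 = -661
nΣu² − (Σu)² = 20248 − 19321 = 927; nΣv² − (Σv)² = 46264 − 39601 = 6663
r = -661 / √(927 × 6663) = -661 / 2485.2768 ≈ -0.2660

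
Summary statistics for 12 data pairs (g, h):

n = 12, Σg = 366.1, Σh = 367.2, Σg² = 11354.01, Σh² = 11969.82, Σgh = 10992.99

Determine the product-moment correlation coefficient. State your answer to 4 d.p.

-0.5693

r = (nΣgh − ΣgΣh) / √[(nΣg² − (Σg)²)(nΣh² − (Σh)²)]
Numerator: 12×10992.99 − 366.1×367.2 = -2516.04
Denominator: √[(136248.12 − 134029.21)(143637.84 − 134835.84)] = √[2218.91 × 8802] = 4419.3717
r = -2516.04 / 4419.3717 ≈ -0.5693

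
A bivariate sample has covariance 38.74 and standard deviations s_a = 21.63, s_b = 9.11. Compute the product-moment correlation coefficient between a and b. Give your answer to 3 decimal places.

0.197

r = Cov(a,b) / (s_a · s_b) = 38.74 / (21.63 × 9.11)
  = 38.74 / 197.0493 ≈ 0.197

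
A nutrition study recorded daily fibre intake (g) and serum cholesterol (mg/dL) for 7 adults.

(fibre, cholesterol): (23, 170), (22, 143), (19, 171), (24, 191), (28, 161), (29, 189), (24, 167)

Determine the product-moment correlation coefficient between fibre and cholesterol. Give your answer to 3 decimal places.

0.318

n = 7, Σx = 169, Σy = 1192, Σx² = 4151, Σy² = 204602, Σxy = 28886
nΣxy − ΣxΣy = 202202 − 201448 = 754
nΣx² − (Σx)² = 29057 − 28561 = 496; nΣy² − (Σy)² = 1432214 − 1420864 = 11350
r = 754 / √(496 × 11350) = 754 / 2372.6778 ≈ 0.318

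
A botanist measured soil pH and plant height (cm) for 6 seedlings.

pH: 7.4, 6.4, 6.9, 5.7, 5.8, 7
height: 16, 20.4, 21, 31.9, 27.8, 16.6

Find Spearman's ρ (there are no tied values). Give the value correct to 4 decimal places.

-0.9429

Rank pH: 6, 3, 4, 1, 2, 5
Rank height: 1, 3, 4, 6, 5, 2
d = rank(pH) − rank(height): 5, 0, 0, -5, -3, 3; Σd² = 68
ρ = 1 − 6Σd² / [n(n²−1)] = 1 − 6×68 / (6×35) = 1 − 408/210 ≈ -0.9429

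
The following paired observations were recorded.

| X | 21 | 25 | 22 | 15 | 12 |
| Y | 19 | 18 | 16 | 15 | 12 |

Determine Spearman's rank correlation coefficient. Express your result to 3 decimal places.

Rank X: 3, 5, 4, 2, 1
Rank Y: 5, 4, 3, 2, 1
d = rank(X) − rank(Y): -2, 1, 1, 0, 0; Σd² = 6
ρ = 1 − 6Σd² / [n(n²−1)] = 1 − 6×6 / (5×24) = 1 − 36/120 ≈ 0.700

0.700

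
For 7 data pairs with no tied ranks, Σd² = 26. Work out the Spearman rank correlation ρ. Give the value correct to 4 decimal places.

0.5357

ρ = 1 − 6Σd² / [n(n²−1)] = 1 − 6×26 / (7×48)
  = 1 − 156/336 = 1 − 0.46429 ≈ 0.5357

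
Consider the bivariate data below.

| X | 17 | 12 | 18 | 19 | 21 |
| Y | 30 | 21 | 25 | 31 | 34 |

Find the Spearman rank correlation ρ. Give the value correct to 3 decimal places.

0.900

Rank X: 2, 1, 3, 4, 5
Rank Y: 3, 1, 2, 4, 5
d = rank(X) − rank(Y): -1, 0, 1, 0, 0; Σd² = 2
ρ = 1 − 6Σd² / [n(n²−1)] = 1 − 6×2 / (5×24) = 1 − 12/120 ≈ 0.900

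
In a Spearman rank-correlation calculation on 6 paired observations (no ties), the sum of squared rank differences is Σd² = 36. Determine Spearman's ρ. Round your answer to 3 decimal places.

-0.029

ρ = 1 − 6Σd² / [n(n²−1)] = 1 − 6×36 / (6×35)
  = 1 − 216/210 = 1 − 1.0286 ≈ -0.029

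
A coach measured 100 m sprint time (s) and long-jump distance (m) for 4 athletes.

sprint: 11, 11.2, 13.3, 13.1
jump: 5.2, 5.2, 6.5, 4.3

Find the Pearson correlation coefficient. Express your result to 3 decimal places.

n = 4, Σx = 48.6, Σy = 21.2, Σx² = 594.94, Σy² = 114.82, Σxy = 258.22
nΣxy − ΣxΣy = 1032.88 − 1030.32 = 2.56
nΣx² − (Σx)² = 2379.76 − 2361.96 = 17.8; nΣy² − (Σy)² = 459.28 − 449.44 = 9.84
r = 2.56 / √(17.8 × 9.84) = 2.56 / 13.2345 ≈ 0.193

0.193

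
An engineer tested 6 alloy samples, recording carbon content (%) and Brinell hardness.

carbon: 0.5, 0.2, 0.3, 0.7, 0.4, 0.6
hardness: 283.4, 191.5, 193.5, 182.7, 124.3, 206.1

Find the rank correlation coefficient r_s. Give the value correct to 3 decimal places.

Rank carbon: 4, 1, 2, 6, 3, 5
Rank hardness: 6, 3, 4, 2, 1, 5
d = rank(carbon) − rank(hardness): -2, -2, -2, 4, 2, 0; Σd² = 32
ρ = 1 − 6Σd² / [n(n²−1)] = 1 − 6×32 / (6×35) = 1 − 192/210 ≈ 0.086

0.086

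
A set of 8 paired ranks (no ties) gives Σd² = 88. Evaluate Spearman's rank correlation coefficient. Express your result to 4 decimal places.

-0.0476

ρ = 1 − 6Σd² / [n(n²−1)] = 1 − 6×88 / (8×63)
  = 1 − 528/504 = 1 − 1.04762 ≈ -0.0476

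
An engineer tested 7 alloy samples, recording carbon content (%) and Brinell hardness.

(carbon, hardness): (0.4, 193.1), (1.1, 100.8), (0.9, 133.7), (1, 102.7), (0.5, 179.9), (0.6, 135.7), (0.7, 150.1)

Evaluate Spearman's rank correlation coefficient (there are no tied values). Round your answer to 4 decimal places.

Rank carbon: 1, 7, 5, 6, 2, 3, 4
Rank hardness: 7, 1, 3, 2, 6, 4, 5
d = rank(carbon) − rank(hardness): -6, 6, 2, 4, -4, -1, -1; Σd² = 110
ρ = 1 − 6Σd² / [n(n²−1)] = 1 − 6×110 / (7×48) = 1 − 660/336 ≈ -0.9643

-0.9643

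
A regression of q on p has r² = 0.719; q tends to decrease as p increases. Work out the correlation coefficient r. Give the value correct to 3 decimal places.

-0.848

|r| = √0.719 = 0.848
The association is negative, so r = −0.848.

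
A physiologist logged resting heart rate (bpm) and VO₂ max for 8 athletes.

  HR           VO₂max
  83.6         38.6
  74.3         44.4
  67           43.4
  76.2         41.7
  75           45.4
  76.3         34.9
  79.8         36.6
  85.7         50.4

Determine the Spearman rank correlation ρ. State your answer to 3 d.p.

-0.143

Rank HR: 7, 2, 1, 4, 3, 5, 6, 8
Rank VO₂max: 3, 6, 5, 4, 7, 1, 2, 8
d = rank(HR) − rank(VO₂max): 4, -4, -4, 0, -4, 4, 4, 0; Σd² = 96
ρ = 1 − 6Σd² / [n(n²−1)] = 1 − 6×96 / (8×63) = 1 − 576/504 ≈ -0.143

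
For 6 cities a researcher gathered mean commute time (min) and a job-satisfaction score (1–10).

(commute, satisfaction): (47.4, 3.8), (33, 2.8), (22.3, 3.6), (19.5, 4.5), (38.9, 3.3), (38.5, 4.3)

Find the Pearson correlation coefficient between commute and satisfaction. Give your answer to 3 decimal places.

-0.219

n = 6, Σx = 199.6, Σy = 22.3, Σx² = 7208.76, Σy² = 84.87, Σxy = 734.47
nΣxy − ΣxΣy = 4406.82 − 4451.08 = -44.26
nΣx² − (Σx)² = 43252.56 − 39840.16 = 3412.4; nΣy² − (Σy)² = 509.22 − 497.29 = 11.93
r = -44.26 / √(3412.4 × 11.93) = -44.26 / 201.7670 ≈ -0.219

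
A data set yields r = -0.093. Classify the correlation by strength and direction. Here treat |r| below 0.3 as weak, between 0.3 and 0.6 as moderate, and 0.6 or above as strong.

weak negative

r = -0.093 < 0 so the relationship is negative.
|r| = 0.093, which falls in the weak range.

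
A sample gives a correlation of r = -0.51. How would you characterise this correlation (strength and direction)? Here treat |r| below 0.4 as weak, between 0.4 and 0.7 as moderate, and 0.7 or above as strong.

r = -0.51 < 0 so the relationship is negative.
|r| = 0.51, which falls in the moderate range.

moderate negative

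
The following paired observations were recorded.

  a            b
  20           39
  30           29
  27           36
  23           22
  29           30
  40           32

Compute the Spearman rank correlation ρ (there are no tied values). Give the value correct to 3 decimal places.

Rank a: 1, 5, 3, 2, 4, 6
Rank b: 6, 2, 5, 1, 3, 4
d = rank(a) − rank(b): -5, 3, -2, 1, 1, 2; Σd² = 44
ρ = 1 − 6Σd² / [n(n²−1)] = 1 − 6×44 / (6×35) = 1 − 264/210 ≈ -0.257

-0.257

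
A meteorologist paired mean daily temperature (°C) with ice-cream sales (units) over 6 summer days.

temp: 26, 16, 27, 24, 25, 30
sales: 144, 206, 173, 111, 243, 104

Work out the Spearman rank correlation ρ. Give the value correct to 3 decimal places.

Rank temp: 4, 1, 5, 2, 3, 6
Rank sales: 3, 5, 4, 2, 6, 1
d = rank(temp) − rank(sales): 1, -4, 1, 0, -3, 5; Σd² = 52
ρ = 1 − 6Σd² / [n(n²−1)] = 1 − 6×52 / (6×35) = 1 − 312/210 ≈ -0.486

-0.486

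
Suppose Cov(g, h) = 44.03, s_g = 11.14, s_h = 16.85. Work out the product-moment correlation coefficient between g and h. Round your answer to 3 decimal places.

r = Cov(g,h) / (s_g · s_h) = 44.03 / (11.14 × 16.85)
  = 44.03 / 187.7090 ≈ 0.235

0.235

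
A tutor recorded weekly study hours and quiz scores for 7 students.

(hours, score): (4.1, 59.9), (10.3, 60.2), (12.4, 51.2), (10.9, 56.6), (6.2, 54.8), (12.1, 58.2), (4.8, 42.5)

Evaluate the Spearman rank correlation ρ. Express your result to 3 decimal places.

-0.107

Rank hours: 1, 4, 7, 5, 3, 6, 2
Rank score: 6, 7, 2, 4, 3, 5, 1
d = rank(hours) − rank(score): -5, -3, 5, 1, 0, 1, 1; Σd² = 62
ρ = 1 − 6Σd² / [n(n²−1)] = 1 − 6×62 / (7×48) = 1 − 372/336 ≈ -0.107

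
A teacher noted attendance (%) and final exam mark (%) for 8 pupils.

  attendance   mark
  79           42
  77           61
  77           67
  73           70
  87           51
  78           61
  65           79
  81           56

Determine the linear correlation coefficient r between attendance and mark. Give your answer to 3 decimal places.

n = 8, Σx = 617, Σy = 487, Σx² = 47867, Σy² = 30573, Σxy = 37150
nΣxy − ΣxΣy = 297200 − 300479 = -3279
nΣx² − (Σx)² = 382936 − 380689 = 2247; nΣy² − (Σy)² = 244584 − 237169 = 7415
r = -3279 / √(2247 × 7415) = -3279 / 4081.8507 ≈ -0.803

-0.803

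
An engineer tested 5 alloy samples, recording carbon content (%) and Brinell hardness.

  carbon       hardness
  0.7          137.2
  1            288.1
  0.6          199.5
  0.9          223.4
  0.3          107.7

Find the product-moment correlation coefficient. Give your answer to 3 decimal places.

n = 5, Σx = 3.5, Σy = 955.9, Σx² = 2.75, Σy² = 203132.55, Σxy = 737.21
nΣxy − ΣxΣy = 3686.05 − 3345.65 = 340.4
nΣx² − (Σx)² = 13.75 − 12.25 = 1.5; nΣy² − (Σy)² = 1015662.75 − 913744.81 = 101917.94
r = 340.4 / √(1.5 × 101917.94) = 340.4 / 390.9948 ≈ 0.871

0.871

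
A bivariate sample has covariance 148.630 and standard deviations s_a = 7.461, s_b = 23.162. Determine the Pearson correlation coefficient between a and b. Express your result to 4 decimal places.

0.8601

r = Cov(a,b) / (s_a · s_b) = 148.630 / (7.461 × 23.162)
  = 148.630 / 172.8117 ≈ 0.8601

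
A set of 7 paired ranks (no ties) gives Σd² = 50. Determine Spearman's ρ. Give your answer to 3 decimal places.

0.107

ρ = 1 − 6Σd² / [n(n²−1)] = 1 − 6×50 / (7×48)
  = 1 − 300/336 = 1 − 0.8929 ≈ 0.107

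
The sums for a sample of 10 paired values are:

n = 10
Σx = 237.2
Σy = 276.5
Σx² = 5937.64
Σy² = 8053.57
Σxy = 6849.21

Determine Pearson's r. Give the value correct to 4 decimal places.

r = (nΣxy − ΣxΣy) / √[(nΣx² − (Σx)²)(nΣy² − (Σy)²)]
Numerator: 10×6849.21 − 237.2×276.5 = 2906.3
Denominator: √[(59376.4 − 56263.84)(80535.7 − 76452.25)] = √[3112.56 × 4083.45] = 3565.1063
r = 2906.3 / 3565.1063 ≈ 0.8152

0.8152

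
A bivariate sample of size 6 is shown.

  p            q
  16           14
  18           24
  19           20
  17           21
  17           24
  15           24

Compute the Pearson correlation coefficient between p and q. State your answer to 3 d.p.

0.072

n = 6, Σp = 102, Σq = 127, Σp² = 1744, Σq² = 2765, Σpq = 2161
nΣpq − ΣpΣq = 12966 − 12954 = 12
nΣp² − (Σp)² = 10464 − 10404 = 60; nΣq² − (Σq)² = 16590 − 16129 = 461
r = 12 / √(60 × 461) = 12 / 166.3130 ≈ 0.072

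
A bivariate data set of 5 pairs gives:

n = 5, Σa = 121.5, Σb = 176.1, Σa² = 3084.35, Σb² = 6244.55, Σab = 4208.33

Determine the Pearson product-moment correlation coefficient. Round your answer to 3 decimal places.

r = (nΣab − ΣaΣb) / √[(nΣa² − (Σa)²)(nΣb² − (Σb)²)]
Numerator: 5×4208.33 − 121.5×176.1 = -354.5
Denominator: √[(15421.75 − 14762.25)(31222.75 − 31011.21)] = √[659.5 × 211.54] = 373.5112
r = -354.5 / 373.5112 ≈ -0.949

-0.949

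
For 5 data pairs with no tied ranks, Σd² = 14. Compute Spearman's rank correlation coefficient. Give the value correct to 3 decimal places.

ρ = 1 − 6Σd² / [n(n²−1)] = 1 − 6×14 / (5×24)
  = 1 − 84/120 = 1 − 0.7000 ≈ 0.300

0.300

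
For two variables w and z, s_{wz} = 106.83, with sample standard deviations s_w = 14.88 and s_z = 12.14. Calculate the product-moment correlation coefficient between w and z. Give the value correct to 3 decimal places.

0.591

r = Cov(w,z) / (s_w · s_z) = 106.83 / (14.88 × 12.14)
  = 106.83 / 180.6432 ≈ 0.591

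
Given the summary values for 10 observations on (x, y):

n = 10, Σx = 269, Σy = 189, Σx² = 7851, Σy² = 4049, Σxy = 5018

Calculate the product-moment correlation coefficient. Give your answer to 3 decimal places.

r = (nΣxy − ΣxΣy) / √[(nΣx² − (Σx)²)(nΣy² − (Σy)²)]
Numerator: 10×5018 − 269×189 = -661
Denominator: √[(78510 − 72361)(40490 − 35721)] = √[6149 × 4769] = 5415.2175
r = -661 / 5415.2175 ≈ -0.122

-0.122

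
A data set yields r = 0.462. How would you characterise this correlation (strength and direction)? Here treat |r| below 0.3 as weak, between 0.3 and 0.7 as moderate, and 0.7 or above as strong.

moderate positive

r = 0.462 > 0 so the relationship is positive.
|r| = 0.462, which falls in the moderate range.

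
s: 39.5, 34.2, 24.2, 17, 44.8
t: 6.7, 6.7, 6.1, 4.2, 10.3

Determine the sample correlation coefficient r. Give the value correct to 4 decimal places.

n = 5, Σs = 159.7, Σt = 34, Σs² = 5611.57, Σt² = 250.72, Σst = 1174.25
nΣst − ΣsΣt = 5871.25 − 5429.8 = 441.45
nΣs² − (Σs)² = 28057.85 − 25504.09 = 2553.76; nΣt² − (Σt)² = 1253.6 − 1156 = 97.6
r = 441.45 / √(2553.76 × 97.6) = 441.45 / 499.2464 ≈ 0.8842

0.8842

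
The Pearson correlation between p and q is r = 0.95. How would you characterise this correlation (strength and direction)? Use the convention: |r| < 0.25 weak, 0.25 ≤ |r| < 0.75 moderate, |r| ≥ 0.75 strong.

strong positive

r = 0.95 > 0 so the relationship is positive.
|r| = 0.95, which falls in the strong range.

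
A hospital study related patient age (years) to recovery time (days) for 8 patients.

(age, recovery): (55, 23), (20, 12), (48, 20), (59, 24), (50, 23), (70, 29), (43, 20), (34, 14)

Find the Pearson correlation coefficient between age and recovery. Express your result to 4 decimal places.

n = 8, Σx = 379, Σy = 165, Σx² = 19615, Σy² = 3615, Σxy = 8397
nΣxy − ΣxΣy = 67176 − 62535 = 4641
nΣx² − (Σx)² = 156920 − 143641 = 13279; nΣy² − (Σy)² = 28920 − 27225 = 1695
r = 4641 / √(13279 × 1695) = 4641 / 4744.2497 ≈ 0.9782

0.9782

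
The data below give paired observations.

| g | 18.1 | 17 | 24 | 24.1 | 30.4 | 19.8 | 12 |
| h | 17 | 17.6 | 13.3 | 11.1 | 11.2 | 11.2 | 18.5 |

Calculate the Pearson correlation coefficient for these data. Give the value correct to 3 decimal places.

-0.817

n = 7, Σg = 145.4, Σh = 99.9, Σg² = 3233.62, Σh² = 1491.99, Σgh = 1977.85
nΣgh − ΣgΣh = 13844.95 − 14525.46 = -680.51
nΣg² − (Σg)² = 22635.34 − 21141.16 = 1494.18; nΣh² − (Σh)² = 10443.93 − 9980.01 = 463.92
r = -680.51 / √(1494.18 × 463.92) = -680.51 / 832.5743 ≈ -0.817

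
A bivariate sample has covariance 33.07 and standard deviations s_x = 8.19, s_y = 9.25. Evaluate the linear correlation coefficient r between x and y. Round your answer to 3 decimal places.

r = Cov(x,y) / (s_x · s_y) = 33.07 / (8.19 × 9.25)
  = 33.07 / 75.7575 ≈ 0.437

0.437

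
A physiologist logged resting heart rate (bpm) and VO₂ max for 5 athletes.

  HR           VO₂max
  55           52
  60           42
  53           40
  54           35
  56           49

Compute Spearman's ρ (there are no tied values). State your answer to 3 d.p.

Rank HR: 3, 5, 1, 2, 4
Rank VO₂max: 5, 3, 2, 1, 4
d = rank(HR) − rank(VO₂max): -2, 2, -1, 1, 0; Σd² = 10
ρ = 1 − 6Σd² / [n(n²−1)] = 1 − 6×10 / (5×24) = 1 − 60/120 ≈ 0.500

0.500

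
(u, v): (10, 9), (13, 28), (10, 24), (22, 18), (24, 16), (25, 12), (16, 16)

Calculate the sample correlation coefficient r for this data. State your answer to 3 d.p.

n = 7, Σu = 120, Σv = 123, Σu² = 2310, Σv² = 2421, Σuv = 2030
nΣuv − ΣuΣv = 14210 − 14760 = -550
nΣu² − (Σu)² = 16170 − 14400 = 1770; nΣv² − (Σv)² = 16947 − 15129 = 1818
r = -550 / √(1770 × 1818) = -550 / 1793.8395 ≈ -0.307

-0.307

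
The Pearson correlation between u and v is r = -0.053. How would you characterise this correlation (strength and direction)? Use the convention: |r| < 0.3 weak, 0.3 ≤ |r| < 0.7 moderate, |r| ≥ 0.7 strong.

r = -0.053 < 0 so the relationship is negative.
|r| = 0.053, which falls in the weak range.

weak negative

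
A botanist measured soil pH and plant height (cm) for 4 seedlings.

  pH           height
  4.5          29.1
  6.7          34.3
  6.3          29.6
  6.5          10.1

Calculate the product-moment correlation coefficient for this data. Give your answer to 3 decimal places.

-0.175

n = 4, Σx = 24, Σy = 103.1, Σx² = 147.08, Σy² = 3001.47, Σxy = 612.89
nΣxy − ΣxΣy = 2451.56 − 2474.4 = -22.84
nΣx² − (Σx)² = 588.32 − 576 = 12.32; nΣy² − (Σy)² = 12005.88 − 10629.61 = 1376.27
r = -22.84 / √(12.32 × 1376.27) = -22.84 / 130.2138 ≈ -0.175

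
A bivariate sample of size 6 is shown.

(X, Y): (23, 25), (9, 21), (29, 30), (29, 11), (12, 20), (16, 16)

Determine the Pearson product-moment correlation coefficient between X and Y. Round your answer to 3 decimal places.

0.105

n = 6, ΣX = 118, ΣY = 123, ΣX² = 2692, ΣY² = 2743, ΣXY = 2449
nΣXY − ΣXΣY = 14694 − 14514 = 180
nΣX² − (ΣX)² = 16152 − 13924 = 2228; nΣY² − (ΣY)² = 16458 − 15129 = 1329
r = 180 / √(2228 × 1329) = 180 / 1720.7591 ≈ 0.105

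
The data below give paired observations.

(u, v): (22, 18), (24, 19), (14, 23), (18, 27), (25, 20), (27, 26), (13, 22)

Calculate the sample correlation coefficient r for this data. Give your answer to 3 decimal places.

n = 7, Σu = 143, Σv = 155, Σu² = 3103, Σv² = 3503, Σuv = 3148
nΣuv − ΣuΣv = 22036 − 22165 = -129
nΣu² − (Σu)² = 21721 − 20449 = 1272; nΣv² − (Σv)² = 24521 − 24025 = 496
r = -129 / √(1272 × 496) = -129 / 794.2997 ≈ -0.162

-0.162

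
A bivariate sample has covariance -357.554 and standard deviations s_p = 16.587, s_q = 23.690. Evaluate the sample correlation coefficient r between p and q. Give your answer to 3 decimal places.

r = Cov(p,q) / (s_p · s_q) = -357.554 / (16.587 × 23.690)
  = -357.554 / 392.9460 ≈ -0.910

-0.910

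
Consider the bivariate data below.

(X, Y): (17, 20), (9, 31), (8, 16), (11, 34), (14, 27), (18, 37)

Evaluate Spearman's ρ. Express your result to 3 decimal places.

Rank X: 5, 2, 1, 3, 4, 6
Rank Y: 2, 4, 1, 5, 3, 6
d = rank(X) − rank(Y): 3, -2, 0, -2, 1, 0; Σd² = 18
ρ = 1 − 6Σd² / [n(n²−1)] = 1 − 6×18 / (6×35) = 1 − 108/210 ≈ 0.486

0.486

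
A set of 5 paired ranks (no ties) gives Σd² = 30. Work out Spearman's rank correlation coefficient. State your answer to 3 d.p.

-0.500

ρ = 1 − 6Σd² / [n(n²−1)] = 1 − 6×30 / (5×24)
  = 1 − 180/120 = 1 − 1.5000 ≈ -0.500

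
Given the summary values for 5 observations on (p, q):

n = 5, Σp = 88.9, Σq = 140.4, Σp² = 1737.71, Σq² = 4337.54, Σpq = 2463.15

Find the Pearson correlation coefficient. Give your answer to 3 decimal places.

-0.133

r = (nΣpq − ΣpΣq) / √[(nΣp² − (Σp)²)(nΣq² − (Σq)²)]
Numerator: 5×2463.15 − 88.9×140.4 = -165.81
Denominator: √[(8688.55 − 7903.21)(21687.7 − 19712.16)] = √[785.34 × 1975.54] = 1245.5804
r = -165.81 / 1245.5804 ≈ -0.133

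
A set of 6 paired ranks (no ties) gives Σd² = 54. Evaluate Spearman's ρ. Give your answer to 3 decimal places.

ρ = 1 − 6Σd² / [n(n²−1)] = 1 − 6×54 / (6×35)
  = 1 − 324/210 = 1 − 1.5429 ≈ -0.543

-0.543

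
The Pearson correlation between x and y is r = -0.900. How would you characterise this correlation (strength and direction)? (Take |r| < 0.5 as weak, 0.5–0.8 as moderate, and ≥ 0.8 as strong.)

strong negative

r = -0.900 < 0 so the relationship is negative.
|r| = 0.900, which falls in the strong range.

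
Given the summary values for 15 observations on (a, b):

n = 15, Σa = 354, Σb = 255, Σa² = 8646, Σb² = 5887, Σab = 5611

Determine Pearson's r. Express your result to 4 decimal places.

-0.6050

r = (nΣab − ΣaΣb) / √[(nΣa² − (Σa)²)(nΣb² − (Σb)²)]
Numerator: 15×5611 − 354×255 = -6105
Denominator: √[(129690 − 125316)(88305 − 65025)] = √[4374 × 23280] = 10090.9227
r = -6105 / 10090.9227 ≈ -0.6050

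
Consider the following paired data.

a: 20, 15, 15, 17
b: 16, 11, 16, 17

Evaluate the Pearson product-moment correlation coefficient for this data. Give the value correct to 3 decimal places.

0.469

n = 4, Σa = 67, Σb = 60, Σa² = 1139, Σb² = 922, Σab = 1014
nΣab − ΣaΣb = 4056 − 4020 = 36
nΣa² − (Σa)² = 4556 − 4489 = 67; nΣb² − (Σb)² = 3688 − 3600 = 88
r = 36 / √(67 × 88) = 36 / 76.7854 ≈ 0.469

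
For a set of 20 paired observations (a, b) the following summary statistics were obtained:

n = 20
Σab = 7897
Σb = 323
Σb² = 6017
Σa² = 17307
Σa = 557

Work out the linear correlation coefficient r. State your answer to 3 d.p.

r = (nΣab − ΣaΣb) / √[(nΣa² − (Σa)²)(nΣb² − (Σb)²)]
Numerator: 20×7897 − 557×323 = -21971
Denominator: √[(346140 − 310249)(120340 − 104329)] = √[35891 × 16011] = 23971.8752
r = -21971 / 23971.8752 ≈ -0.917

-0.917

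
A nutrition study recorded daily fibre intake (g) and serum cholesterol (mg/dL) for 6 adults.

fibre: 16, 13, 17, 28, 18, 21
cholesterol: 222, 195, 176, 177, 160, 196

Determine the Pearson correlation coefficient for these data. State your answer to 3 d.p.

n = 6, Σx = 113, Σy = 1126, Σx² = 2263, Σy² = 213630, Σxy = 21031
nΣxy − ΣxΣy = 126186 − 127238 = -1052
nΣx² − (Σx)² = 13578 − 12769 = 809; nΣy² − (Σy)² = 1281780 − 1267876 = 13904
r = -1052 / √(809 × 13904) = -1052 / 3353.8539 ≈ -0.314

-0.314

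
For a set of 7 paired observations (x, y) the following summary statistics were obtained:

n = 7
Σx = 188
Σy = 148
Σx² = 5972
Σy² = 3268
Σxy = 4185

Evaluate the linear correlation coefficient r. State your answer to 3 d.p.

0.587

r = (nΣxy − ΣxΣy) / √[(nΣx² − (Σx)²)(nΣy² − (Σy)²)]
Numerator: 7×4185 − 188×148 = 1471
Denominator: √[(41804 − 35344)(22876 − 21904)] = √[6460 × 972] = 2505.8172
r = 1471 / 2505.8172 ≈ 0.587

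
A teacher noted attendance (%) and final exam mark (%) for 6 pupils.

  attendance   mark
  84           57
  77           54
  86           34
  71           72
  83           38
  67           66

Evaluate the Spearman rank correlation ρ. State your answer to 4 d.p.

Rank attendance: 5, 3, 6, 2, 4, 1
Rank mark: 4, 3, 1, 6, 2, 5
d = rank(attendance) − rank(mark): 1, 0, 5, -4, 2, -4; Σd² = 62
ρ = 1 − 6Σd² / [n(n²−1)] = 1 − 6×62 / (6×35) = 1 − 372/210 ≈ -0.7714

-0.7714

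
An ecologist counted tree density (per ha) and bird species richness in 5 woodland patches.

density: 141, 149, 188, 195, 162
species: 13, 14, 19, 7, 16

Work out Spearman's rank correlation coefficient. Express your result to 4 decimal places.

Rank density: 1, 2, 4, 5, 3
Rank species: 2, 3, 5, 1, 4
d = rank(density) − rank(species): -1, -1, -1, 4, -1; Σd² = 20
ρ = 1 − 6Σd² / [n(n²−1)] = 1 − 6×20 / (5×24) = 1 − 120/120 ≈ 0.0000

0.0000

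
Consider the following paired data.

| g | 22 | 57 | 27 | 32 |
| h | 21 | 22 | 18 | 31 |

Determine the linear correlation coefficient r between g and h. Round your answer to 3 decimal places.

n = 4, Σg = 138, Σh = 92, Σg² = 5486, Σh² = 2210, Σgh = 3194
nΣgh − ΣgΣh = 12776 − 12696 = 80
nΣg² − (Σg)² = 21944 − 19044 = 2900; nΣh² − (Σh)² = 8840 − 8464 = 376
r = 80 / √(2900 × 376) = 80 / 1044.2222 ≈ 0.077

0.077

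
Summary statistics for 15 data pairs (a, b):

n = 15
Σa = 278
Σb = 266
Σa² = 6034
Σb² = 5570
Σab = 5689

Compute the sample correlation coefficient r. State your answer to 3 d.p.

r = (nΣab − ΣaΣb) / √[(nΣa² − (Σa)²)(nΣb² − (Σb)²)]
Numerator: 15×5689 − 278×266 = 11387
Denominator: √[(90510 − 77284)(83550 − 70756)] = √[13226 × 12794] = 13008.2068
r = 11387 / 13008.2068 ≈ 0.875

0.875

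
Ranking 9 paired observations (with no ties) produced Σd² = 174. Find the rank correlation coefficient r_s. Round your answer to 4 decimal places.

-0.4500

ρ = 1 − 6Σd² / [n(n²−1)] = 1 − 6×174 / (9×80)
  = 1 − 1044/720 = 1 − 1.45000 ≈ -0.4500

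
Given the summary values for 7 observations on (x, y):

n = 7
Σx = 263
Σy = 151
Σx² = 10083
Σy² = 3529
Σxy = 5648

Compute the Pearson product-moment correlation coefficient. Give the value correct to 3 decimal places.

-0.108

r = (nΣxy − ΣxΣy) / √[(nΣx² − (Σx)²)(nΣy² − (Σy)²)]
Numerator: 7×5648 − 263×151 = -177
Denominator: √[(70581 − 69169)(24703 − 22801)] = √[1412 × 1902] = 1638.7874
r = -177 / 1638.7874 ≈ -0.108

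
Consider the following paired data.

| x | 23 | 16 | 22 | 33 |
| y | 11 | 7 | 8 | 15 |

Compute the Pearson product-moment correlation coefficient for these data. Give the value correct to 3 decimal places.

0.954

n = 4, Σx = 94, Σy = 41, Σx² = 2358, Σy² = 459, Σxy = 1036
nΣxy − ΣxΣy = 4144 − 3854 = 290
nΣx² − (Σx)² = 9432 − 8836 = 596; nΣy² − (Σy)² = 1836 − 1681 = 155
r = 290 / √(596 × 155) = 290 / 303.9408 ≈ 0.954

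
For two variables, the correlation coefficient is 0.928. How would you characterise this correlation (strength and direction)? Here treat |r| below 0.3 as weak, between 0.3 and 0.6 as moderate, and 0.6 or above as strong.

r = 0.928 > 0 so the relationship is positive.
|r| = 0.928, which falls in the strong range.

strong positive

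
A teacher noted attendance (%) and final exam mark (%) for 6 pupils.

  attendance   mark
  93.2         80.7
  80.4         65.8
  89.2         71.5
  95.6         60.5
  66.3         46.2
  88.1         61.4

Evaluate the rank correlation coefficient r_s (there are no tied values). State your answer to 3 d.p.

Rank attendance: 5, 2, 4, 6, 1, 3
Rank mark: 6, 4, 5, 2, 1, 3
d = rank(attendance) − rank(mark): -1, -2, -1, 4, 0, 0; Σd² = 22
ρ = 1 − 6Σd² / [n(n²−1)] = 1 − 6×22 / (6×35) = 1 − 132/210 ≈ 0.371

0.371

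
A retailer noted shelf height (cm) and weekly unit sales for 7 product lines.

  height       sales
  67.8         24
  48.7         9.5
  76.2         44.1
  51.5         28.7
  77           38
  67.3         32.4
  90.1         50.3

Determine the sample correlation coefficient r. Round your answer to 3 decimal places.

0.883

n = 7, Σx = 478.6, Σy = 227, Σx² = 34003.52, Σy² = 8458.6, Σxy = 16566.87
nΣxy − ΣxΣy = 115968.09 − 108642.2 = 7325.89
nΣx² − (Σx)² = 238024.64 − 229057.96 = 8966.68; nΣy² − (Σy)² = 59210.2 − 51529 = 7681.2
r = 7325.89 / √(8966.68 × 7681.2) = 7325.89 / 8299.0880 ≈ 0.883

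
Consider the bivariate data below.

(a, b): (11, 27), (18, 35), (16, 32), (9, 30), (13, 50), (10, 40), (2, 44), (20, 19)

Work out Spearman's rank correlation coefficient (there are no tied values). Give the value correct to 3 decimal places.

-0.381

Rank a: 4, 7, 6, 2, 5, 3, 1, 8
Rank b: 2, 5, 4, 3, 8, 6, 7, 1
d = rank(a) − rank(b): 2, 2, 2, -1, -3, -3, -6, 7; Σd² = 116
ρ = 1 − 6Σd² / [n(n²−1)] = 1 − 6×116 / (8×63) = 1 − 696/504 ≈ -0.381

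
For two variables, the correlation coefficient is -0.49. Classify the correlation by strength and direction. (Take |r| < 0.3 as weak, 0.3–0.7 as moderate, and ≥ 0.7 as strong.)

moderate negative

r = -0.49 < 0 so the relationship is negative.
|r| = 0.49, which falls in the moderate range.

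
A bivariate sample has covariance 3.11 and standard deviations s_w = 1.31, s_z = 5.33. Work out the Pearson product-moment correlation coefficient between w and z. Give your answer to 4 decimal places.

r = Cov(w,z) / (s_w · s_z) = 3.11 / (1.31 × 5.33)
  = 3.11 / 6.9823 ≈ 0.4454

0.4454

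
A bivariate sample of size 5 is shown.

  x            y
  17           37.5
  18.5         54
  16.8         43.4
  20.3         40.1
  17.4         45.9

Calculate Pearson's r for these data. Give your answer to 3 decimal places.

0.058

n = 5, Σx = 90, Σy = 220.9, Σx² = 1628.34, Σy² = 9920.63, Σxy = 3978.31
nΣxy − ΣxΣy = 19891.55 − 19881 = 10.55
nΣx² − (Σx)² = 8141.7 − 8100 = 41.7; nΣy² − (Σy)² = 49603.15 − 48796.81 = 806.34
r = 10.55 / √(41.7 × 806.34) = 10.55 / 183.3695 ≈ 0.058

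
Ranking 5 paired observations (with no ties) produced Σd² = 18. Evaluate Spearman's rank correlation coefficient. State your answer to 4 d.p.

0.1000

ρ = 1 − 6Σd² / [n(n²−1)] = 1 − 6×18 / (5×24)
  = 1 − 108/120 = 1 − 0.90000 ≈ 0.1000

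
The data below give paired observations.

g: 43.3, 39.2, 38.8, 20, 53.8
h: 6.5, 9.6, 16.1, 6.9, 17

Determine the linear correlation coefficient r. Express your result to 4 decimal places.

0.5945

n = 5, Σg = 195.1, Σh = 56.1, Σg² = 8211.41, Σh² = 730.23, Σgh = 2335.05
nΣgh − ΣgΣh = 11675.25 − 10945.11 = 730.14
nΣg² − (Σg)² = 41057.05 − 38064.01 = 2993.04; nΣh² − (Σh)² = 3651.15 − 3147.21 = 503.94
r = 730.14 / √(2993.04 × 503.94) = 730.14 / 1228.1338 ≈ 0.5945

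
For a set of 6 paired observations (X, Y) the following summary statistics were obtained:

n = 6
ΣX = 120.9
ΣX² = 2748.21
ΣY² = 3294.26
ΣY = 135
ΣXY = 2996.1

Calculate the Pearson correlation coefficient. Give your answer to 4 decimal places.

0.9745

r = (nΣXY − ΣXΣY) / √[(nΣX² − (ΣX)²)(nΣY² − (ΣY)²)]
Numerator: 6×2996.1 − 120.9×135 = 1655.1
Denominator: √[(16489.26 − 14616.81)(19765.56 − 18225)] = √[1872.45 × 1540.56] = 1698.4174
r = 1655.1 / 1698.4174 ≈ 0.9745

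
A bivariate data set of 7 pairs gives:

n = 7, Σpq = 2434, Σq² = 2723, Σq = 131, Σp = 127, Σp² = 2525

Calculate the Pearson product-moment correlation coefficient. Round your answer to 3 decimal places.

0.234

r = (nΣpq − ΣpΣq) / √[(nΣp² − (Σp)²)(nΣq² − (Σq)²)]
Numerator: 7×2434 − 127×131 = 401
Denominator: √[(17675 − 16129)(19061 − 17161)] = √[1546 × 1900] = 1713.8845
r = 401 / 1713.8845 ≈ 0.234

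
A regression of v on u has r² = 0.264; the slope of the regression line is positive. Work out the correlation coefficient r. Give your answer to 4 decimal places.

|r| = √0.264 = 0.5138
The association is positive, so r = 0.5138.

0.5138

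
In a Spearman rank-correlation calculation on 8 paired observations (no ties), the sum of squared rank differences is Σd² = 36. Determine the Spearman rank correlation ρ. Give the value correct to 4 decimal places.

ρ = 1 − 6Σd² / [n(n²−1)] = 1 − 6×36 / (8×63)
  = 1 − 216/504 = 1 − 0.42857 ≈ 0.5714

0.5714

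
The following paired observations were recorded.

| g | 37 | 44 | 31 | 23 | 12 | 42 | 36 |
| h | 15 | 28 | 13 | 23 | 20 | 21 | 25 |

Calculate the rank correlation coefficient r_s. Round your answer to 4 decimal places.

0.3929

Rank g: 5, 7, 3, 2, 1, 6, 4
Rank h: 2, 7, 1, 5, 3, 4, 6
d = rank(g) − rank(h): 3, 0, 2, -3, -2, 2, -2; Σd² = 34
ρ = 1 − 6Σd² / [n(n²−1)] = 1 − 6×34 / (7×48) = 1 − 204/336 ≈ 0.3929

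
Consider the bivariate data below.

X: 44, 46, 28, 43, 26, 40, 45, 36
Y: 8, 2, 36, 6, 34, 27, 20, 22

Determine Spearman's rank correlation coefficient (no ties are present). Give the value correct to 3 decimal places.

Rank X: 6, 8, 2, 5, 1, 4, 7, 3
Rank Y: 3, 1, 8, 2, 7, 6, 4, 5
d = rank(X) − rank(Y): 3, 7, -6, 3, -6, -2, 3, -2; Σd² = 156
ρ = 1 − 6Σd² / [n(n²−1)] = 1 − 6×156 / (8×63) = 1 − 936/504 ≈ -0.857

-0.857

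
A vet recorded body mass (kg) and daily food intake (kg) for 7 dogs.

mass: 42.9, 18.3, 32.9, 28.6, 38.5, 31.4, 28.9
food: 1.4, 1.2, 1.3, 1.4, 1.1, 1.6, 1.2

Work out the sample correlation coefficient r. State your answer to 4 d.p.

n = 7, Σx = 221.5, Σy = 9.2, Σx² = 7379.09, Σy² = 12.26, Σxy = 292.1
nΣxy − ΣxΣy = 2044.7 − 2037.8 = 6.9
nΣx² − (Σx)² = 51653.63 − 49062.25 = 2591.38; nΣy² − (Σy)² = 85.82 − 84.64 = 1.18
r = 6.9 / √(2591.38 × 1.18) = 6.9 / 55.2976 ≈ 0.1248

0.1248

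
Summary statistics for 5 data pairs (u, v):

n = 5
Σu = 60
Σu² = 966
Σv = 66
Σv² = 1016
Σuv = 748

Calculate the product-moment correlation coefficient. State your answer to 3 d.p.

-0.233

r = (nΣuv − ΣuΣv) / √[(nΣu² − (Σu)²)(nΣv² − (Σv)²)]
Numerator: 5×748 − 60×66 = -220
Denominator: √[(4830 − 3600)(5080 − 4356)] = √[1230 × 724] = 943.6737
r = -220 / 943.6737 ≈ -0.233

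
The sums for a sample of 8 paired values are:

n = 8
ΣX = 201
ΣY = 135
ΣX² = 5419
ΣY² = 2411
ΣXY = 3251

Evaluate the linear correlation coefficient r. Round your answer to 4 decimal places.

-0.6363

r = (nΣXY − ΣXΣY) / √[(nΣX² − (ΣX)²)(nΣY² − (ΣY)²)]
Numerator: 8×3251 − 201×135 = -1127
Denominator: √[(43352 − 40401)(19288 − 18225)] = √[2951 × 1063] = 1771.1333
r = -1127 / 1771.1333 ≈ -0.6363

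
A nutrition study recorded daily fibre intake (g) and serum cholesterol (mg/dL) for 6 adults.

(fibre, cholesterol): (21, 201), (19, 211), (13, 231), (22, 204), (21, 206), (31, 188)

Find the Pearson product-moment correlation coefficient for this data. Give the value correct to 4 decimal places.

-0.9566

n = 6, Σx = 127, Σy = 1241, Σx² = 2857, Σy² = 257679, Σxy = 25875
nΣxy − ΣxΣy = 155250 − 157607 = -2357
nΣx² − (Σx)² = 17142 − 16129 = 1013; nΣy² − (Σy)² = 1546074 − 1540081 = 5993
r = -2357 / √(1013 × 5993) = -2357 / 2463.9215 ≈ -0.9566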